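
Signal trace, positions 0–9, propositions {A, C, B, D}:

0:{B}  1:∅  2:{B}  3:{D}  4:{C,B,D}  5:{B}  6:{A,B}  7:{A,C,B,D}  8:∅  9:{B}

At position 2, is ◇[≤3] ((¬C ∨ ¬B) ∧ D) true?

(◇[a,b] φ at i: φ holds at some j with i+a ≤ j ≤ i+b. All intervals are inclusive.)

Yes

Check ((¬C ∨ ¬B) ∧ D) at each j in [2,5]:
  j=2: false
  j=3: true
  j=4: false
  j=5: false
Found at j=3 → formula holds.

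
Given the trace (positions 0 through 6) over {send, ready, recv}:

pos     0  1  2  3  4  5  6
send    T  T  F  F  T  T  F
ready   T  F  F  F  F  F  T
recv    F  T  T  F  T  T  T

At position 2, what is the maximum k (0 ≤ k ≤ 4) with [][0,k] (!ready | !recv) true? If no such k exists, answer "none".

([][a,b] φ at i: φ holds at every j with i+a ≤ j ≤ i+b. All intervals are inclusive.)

(!ready | !recv) must hold from j=2 onward; find where it first fails.
  j=2: holds
  j=3: holds
  j=4: holds
  j=5: holds
  j=6: fails
Holds on [2,5], so largest k = 3.

3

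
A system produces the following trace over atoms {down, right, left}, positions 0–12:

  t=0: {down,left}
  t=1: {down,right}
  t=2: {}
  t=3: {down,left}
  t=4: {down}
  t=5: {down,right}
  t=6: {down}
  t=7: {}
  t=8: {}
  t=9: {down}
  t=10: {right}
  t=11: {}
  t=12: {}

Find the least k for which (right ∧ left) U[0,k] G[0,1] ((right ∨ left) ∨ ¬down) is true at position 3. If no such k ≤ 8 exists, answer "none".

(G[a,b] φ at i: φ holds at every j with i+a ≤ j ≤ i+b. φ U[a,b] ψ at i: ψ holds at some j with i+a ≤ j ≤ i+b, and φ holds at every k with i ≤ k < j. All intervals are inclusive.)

none

Need earliest j ≥ 3 with G[0,1] ((right ∨ left) ∨ ¬down), and (right ∧ left) at every k in [3,j-1].
  j=3: rhs fails.
  j=4: rhs fails.
  j=5: rhs fails.
  j=6: rhs fails.
  j=7: rhs holds but lhs fails at k=3.
  j=8: rhs fails.
  j=9: rhs fails.
  j=10: rhs holds but lhs fails at k=3.
  j=11: rhs holds but lhs fails at k=3.
No witness within the range → none.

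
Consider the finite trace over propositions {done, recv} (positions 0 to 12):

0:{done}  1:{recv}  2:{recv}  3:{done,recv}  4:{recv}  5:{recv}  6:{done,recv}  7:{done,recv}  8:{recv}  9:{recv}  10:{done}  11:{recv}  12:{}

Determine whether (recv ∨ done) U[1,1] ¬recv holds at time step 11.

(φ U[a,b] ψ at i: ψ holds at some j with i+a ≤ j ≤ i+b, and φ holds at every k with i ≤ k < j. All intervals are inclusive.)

Need some j in [12,12] with ¬recv, and (recv ∨ done) at every k in [11,j-1].
  j=12: ¬recv holds; (recv ∨ done) holds at every k in [11,11] → satisfied.

True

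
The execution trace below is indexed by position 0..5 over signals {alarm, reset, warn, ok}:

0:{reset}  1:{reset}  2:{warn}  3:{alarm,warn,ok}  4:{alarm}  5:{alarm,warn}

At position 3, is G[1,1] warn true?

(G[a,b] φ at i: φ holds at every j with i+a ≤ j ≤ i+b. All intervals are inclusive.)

Check warn at every j in [4,4]:
  j=4: false
Fails at j=4 → formula fails.

Does not hold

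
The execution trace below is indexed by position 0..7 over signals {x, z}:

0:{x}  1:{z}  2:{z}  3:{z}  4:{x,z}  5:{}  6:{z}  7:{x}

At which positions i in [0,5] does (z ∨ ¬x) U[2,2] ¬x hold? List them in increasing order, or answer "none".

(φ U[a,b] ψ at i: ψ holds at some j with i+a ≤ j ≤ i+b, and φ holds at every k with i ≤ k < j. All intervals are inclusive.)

1, 3, 4

Evaluate at each i in [0,5]:
  i=0: ✗ (lhs fails at k=0 before rhs at j=2)
  i=1: ✓ (rhs at j=3; lhs holds on [1,2])
  i=2: ✗ (no rhs in [4,4])
  i=3: ✓ (rhs at j=5; lhs holds on [3,4])
  i=4: ✓ (rhs at j=6; lhs holds on [4,5])
  i=5: ✗ (no rhs in [7,7])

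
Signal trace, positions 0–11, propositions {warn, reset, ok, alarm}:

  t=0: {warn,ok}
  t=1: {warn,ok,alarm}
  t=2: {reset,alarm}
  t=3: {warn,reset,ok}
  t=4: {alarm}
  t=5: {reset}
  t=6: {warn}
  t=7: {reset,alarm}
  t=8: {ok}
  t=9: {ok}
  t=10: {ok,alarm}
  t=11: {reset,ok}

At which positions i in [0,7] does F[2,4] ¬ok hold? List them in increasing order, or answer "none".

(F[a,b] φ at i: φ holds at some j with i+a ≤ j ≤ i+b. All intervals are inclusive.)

Evaluate at each i in [0,7]:
  i=0: ✓ (witness j=2)
  i=1: ✓ (witness j=4)
  i=2: ✓ (witness j=4)
  i=3: ✓ (witness j=5)
  i=4: ✓ (witness j=6)
  i=5: ✓ (witness j=7)
  i=6: ✗ (none in [8,10])
  i=7: ✗ (none in [9,11])

0, 1, 2, 3, 4, 5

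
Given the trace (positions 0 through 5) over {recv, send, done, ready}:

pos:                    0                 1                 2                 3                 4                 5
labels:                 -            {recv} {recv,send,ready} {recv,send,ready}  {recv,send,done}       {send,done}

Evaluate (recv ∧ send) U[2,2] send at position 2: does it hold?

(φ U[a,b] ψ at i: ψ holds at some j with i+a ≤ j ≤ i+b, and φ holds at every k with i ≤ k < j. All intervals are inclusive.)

Holds

Need some j in [4,4] with send, and (recv ∧ send) at every k in [2,j-1].
  j=4: send holds; (recv ∧ send) holds at every k in [2,3] → satisfied.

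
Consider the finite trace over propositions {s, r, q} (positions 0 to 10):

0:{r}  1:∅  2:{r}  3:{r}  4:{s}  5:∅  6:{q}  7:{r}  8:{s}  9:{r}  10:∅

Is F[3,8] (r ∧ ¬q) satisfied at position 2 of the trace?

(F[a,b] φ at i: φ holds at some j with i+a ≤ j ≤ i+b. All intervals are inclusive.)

Check (r ∧ ¬q) at each j in [5,10]:
  j=5: false
  j=6: false
  j=7: true
  j=8: false
  j=9: true
  j=10: false
Found at j=7 → formula holds.

Yes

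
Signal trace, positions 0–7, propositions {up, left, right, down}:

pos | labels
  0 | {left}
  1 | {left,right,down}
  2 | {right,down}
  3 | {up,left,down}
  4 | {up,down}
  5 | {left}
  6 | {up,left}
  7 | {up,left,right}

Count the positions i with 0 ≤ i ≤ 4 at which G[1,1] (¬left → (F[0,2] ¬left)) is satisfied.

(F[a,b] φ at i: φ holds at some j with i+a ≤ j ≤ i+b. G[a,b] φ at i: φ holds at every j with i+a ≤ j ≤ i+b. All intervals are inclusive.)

5

Evaluate at each i in [0,4]:
  i=0: ✓ (all of [1,1])
  i=1: ✓ (all of [2,2])
  i=2: ✓ (all of [3,3])
  i=3: ✓ (all of [4,4])
  i=4: ✓ (all of [5,5])
Positions where it holds: {0, 1, 2, 3, 4} → 5.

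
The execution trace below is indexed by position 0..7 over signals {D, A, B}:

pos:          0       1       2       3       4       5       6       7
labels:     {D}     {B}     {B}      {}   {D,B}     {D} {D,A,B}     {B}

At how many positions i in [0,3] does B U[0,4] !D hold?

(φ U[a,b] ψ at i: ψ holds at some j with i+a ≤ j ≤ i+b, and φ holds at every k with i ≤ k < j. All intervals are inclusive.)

Evaluate at each i in [0,3]:
  i=0: ✗ (lhs fails at k=0 before rhs at j=1)
  i=1: ✓ (rhs at j=1)
  i=2: ✓ (rhs at j=2)
  i=3: ✓ (rhs at j=3)
Positions where it holds: {1, 2, 3} → 3.

3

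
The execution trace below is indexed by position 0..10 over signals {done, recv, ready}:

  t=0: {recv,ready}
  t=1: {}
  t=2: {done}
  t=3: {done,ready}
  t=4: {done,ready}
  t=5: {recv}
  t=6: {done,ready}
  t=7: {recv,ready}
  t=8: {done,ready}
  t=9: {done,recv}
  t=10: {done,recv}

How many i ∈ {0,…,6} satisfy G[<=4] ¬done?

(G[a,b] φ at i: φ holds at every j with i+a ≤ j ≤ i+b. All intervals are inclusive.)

Evaluate at each i in [0,6]:
  i=0: ✗ (fails at j=2)
  i=1: ✗ (fails at j=2)
  i=2: ✗ (fails at j=2)
  i=3: ✗ (fails at j=3)
  i=4: ✗ (fails at j=4)
  i=5: ✗ (fails at j=6)
  i=6: ✗ (fails at j=6)
Positions where it holds: {} → 0.

0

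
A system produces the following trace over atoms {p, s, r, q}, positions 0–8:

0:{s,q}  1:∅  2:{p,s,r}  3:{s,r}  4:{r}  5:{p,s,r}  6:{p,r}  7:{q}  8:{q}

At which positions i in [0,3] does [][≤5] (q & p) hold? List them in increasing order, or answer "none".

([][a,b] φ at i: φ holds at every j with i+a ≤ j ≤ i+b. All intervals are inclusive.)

none

Evaluate at each i in [0,3]:
  i=0: ✗ (fails at j=0)
  i=1: ✗ (fails at j=1)
  i=2: ✗ (fails at j=2)
  i=3: ✗ (fails at j=3)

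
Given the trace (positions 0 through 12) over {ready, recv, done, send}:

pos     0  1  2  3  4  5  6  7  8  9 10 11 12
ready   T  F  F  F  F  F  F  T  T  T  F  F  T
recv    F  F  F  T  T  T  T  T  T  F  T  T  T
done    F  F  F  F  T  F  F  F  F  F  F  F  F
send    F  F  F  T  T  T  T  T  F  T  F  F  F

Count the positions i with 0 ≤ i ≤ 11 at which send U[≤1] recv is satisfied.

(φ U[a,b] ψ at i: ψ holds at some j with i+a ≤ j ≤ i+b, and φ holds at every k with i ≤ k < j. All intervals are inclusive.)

Evaluate at each i in [0,11]:
  i=0: ✗ (no rhs in [0,1])
  i=1: ✗ (no rhs in [1,2])
  i=2: ✗ (lhs fails at k=2 before rhs at j=3)
  i=3: ✓ (rhs at j=3)
  i=4: ✓ (rhs at j=4)
  i=5: ✓ (rhs at j=5)
  i=6: ✓ (rhs at j=6)
  i=7: ✓ (rhs at j=7)
  i=8: ✓ (rhs at j=8)
  i=9: ✓ (rhs at j=10; lhs holds on [9,9])
  i=10: ✓ (rhs at j=10)
  i=11: ✓ (rhs at j=11)
Positions where it holds: {3, 4, 5, 6, 7, 8, 9, 10, 11} → 9.

9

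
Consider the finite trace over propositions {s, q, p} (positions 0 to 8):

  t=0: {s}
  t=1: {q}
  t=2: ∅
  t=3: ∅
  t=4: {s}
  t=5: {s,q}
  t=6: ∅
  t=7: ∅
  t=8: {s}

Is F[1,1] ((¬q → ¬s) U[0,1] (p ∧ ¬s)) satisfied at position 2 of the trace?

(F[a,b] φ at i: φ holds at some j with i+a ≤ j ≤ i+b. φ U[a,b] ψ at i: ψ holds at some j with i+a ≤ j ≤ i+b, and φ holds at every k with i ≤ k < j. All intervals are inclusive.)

No

Check ((¬q → ¬s) U[0,1] (p ∧ ¬s)) at each j in [3,3]:
  j=3: fails
No position in the window satisfies it → formula fails.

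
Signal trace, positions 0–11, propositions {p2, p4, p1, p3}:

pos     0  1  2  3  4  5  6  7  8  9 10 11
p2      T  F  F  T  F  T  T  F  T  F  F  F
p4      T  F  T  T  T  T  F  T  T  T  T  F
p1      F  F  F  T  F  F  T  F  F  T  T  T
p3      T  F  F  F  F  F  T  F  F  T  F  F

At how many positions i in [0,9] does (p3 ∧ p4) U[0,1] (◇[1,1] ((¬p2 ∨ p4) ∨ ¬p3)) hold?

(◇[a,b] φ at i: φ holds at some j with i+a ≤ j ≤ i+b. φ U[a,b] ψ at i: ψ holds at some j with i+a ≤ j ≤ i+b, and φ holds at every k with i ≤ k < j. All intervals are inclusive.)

9

Evaluate at each i in [0,9]:
  i=0: ✓ (rhs at j=0)
  i=1: ✓ (rhs at j=1)
  i=2: ✓ (rhs at j=2)
  i=3: ✓ (rhs at j=3)
  i=4: ✓ (rhs at j=4)
  i=5: ✗ (lhs fails at k=5 before rhs at j=6)
  i=6: ✓ (rhs at j=6)
  i=7: ✓ (rhs at j=7)
  i=8: ✓ (rhs at j=8)
  i=9: ✓ (rhs at j=9)
Positions where it holds: {0, 1, 2, 3, 4, 6, 7, 8, 9} → 9.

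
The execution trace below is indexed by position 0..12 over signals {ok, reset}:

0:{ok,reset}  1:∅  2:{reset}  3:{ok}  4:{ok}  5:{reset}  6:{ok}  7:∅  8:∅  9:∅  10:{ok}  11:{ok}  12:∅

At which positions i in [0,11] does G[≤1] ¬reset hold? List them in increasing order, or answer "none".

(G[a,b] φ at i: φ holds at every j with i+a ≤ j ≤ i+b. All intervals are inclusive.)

Evaluate at each i in [0,11]:
  i=0: ✗ (fails at j=0)
  i=1: ✗ (fails at j=2)
  i=2: ✗ (fails at j=2)
  i=3: ✓ (all of [3,4])
  i=4: ✗ (fails at j=5)
  i=5: ✗ (fails at j=5)
  i=6: ✓ (all of [6,7])
  i=7: ✓ (all of [7,8])
  i=8: ✓ (all of [8,9])
  i=9: ✓ (all of [9,10])
  i=10: ✓ (all of [10,11])
  i=11: ✓ (all of [11,12])

3, 6, 7, 8, 9, 10, 11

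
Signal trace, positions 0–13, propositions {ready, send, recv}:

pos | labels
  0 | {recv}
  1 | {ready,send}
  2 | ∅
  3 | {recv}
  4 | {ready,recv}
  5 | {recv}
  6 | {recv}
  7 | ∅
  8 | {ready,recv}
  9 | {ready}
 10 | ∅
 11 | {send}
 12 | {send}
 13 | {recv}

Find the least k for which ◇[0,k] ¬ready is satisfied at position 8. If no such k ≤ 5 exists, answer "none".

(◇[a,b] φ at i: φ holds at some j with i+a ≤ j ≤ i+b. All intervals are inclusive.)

2

Scan j = 8,9,… for ¬ready:
  j=8: fails
  j=9: fails
  j=10: holds
First hit at j=10, so smallest k = 10-8 = 2.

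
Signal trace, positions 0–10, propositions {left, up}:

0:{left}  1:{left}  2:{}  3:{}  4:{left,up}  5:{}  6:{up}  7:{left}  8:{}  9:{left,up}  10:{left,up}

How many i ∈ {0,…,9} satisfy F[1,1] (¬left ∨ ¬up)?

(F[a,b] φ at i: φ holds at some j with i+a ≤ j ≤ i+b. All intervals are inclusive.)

7

Evaluate at each i in [0,9]:
  i=0: ✓ (witness j=1)
  i=1: ✓ (witness j=2)
  i=2: ✓ (witness j=3)
  i=3: ✗ (none in [4,4])
  i=4: ✓ (witness j=5)
  i=5: ✓ (witness j=6)
  i=6: ✓ (witness j=7)
  i=7: ✓ (witness j=8)
  i=8: ✗ (none in [9,9])
  i=9: ✗ (none in [10,10])
Positions where it holds: {0, 1, 2, 4, 5, 6, 7} → 7.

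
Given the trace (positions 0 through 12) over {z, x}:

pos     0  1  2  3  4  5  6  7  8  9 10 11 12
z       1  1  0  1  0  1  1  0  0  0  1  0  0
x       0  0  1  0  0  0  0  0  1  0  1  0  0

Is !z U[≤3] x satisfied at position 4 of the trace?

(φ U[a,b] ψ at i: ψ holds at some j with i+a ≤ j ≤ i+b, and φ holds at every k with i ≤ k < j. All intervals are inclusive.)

Need some j in [4,7] with x, and !z at every k in [4,j-1].
  j=4: x false.
  j=5: x false.
  j=6: x false.
  j=7: x false.
No j in the window works → until fails.

False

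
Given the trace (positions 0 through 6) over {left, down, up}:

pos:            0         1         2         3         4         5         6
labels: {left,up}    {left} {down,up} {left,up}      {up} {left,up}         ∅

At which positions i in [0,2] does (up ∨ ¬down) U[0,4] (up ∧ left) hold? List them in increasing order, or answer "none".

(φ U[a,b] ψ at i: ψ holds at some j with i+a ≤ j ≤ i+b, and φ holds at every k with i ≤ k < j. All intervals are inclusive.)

0, 1, 2

Evaluate at each i in [0,2]:
  i=0: ✓ (rhs at j=0)
  i=1: ✓ (rhs at j=3; lhs holds on [1,2])
  i=2: ✓ (rhs at j=3; lhs holds on [2,2])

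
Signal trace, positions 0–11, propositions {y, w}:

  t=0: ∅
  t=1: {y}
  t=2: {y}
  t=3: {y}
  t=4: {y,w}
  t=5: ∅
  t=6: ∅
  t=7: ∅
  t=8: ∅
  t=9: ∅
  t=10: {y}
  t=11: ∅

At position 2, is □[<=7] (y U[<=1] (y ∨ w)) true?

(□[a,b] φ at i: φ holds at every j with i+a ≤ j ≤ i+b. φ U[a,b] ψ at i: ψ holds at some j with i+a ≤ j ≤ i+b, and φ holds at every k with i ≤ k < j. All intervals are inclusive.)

Check (y U[<=1] (y ∨ w)) at every j in [2,9]:
  j=2: holds
  j=3: holds
  j=4: holds
  j=5: fails
  j=6: fails
  j=7: fails
  j=8: fails
  j=9: fails
Fails at j=5 → formula fails.

Does not hold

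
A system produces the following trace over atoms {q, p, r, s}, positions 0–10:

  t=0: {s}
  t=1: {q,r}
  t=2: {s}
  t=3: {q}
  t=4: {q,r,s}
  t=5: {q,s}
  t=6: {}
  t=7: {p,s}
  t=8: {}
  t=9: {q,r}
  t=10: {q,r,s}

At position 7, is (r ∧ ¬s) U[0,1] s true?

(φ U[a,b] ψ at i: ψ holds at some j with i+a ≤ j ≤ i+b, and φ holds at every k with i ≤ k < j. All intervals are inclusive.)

Yes

Need some j in [7,8] with s, and (r ∧ ¬s) at every k in [7,j-1].
  j=7: s holds; no prefix to check → satisfied.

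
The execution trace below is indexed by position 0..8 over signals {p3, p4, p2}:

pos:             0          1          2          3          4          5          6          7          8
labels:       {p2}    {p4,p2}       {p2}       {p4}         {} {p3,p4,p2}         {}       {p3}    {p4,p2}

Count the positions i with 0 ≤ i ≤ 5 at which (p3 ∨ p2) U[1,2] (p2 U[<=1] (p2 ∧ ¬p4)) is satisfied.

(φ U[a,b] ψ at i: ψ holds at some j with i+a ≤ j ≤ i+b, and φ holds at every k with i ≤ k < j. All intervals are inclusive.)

Evaluate at each i in [0,5]:
  i=0: ✓ (rhs at j=1; lhs holds on [0,0])
  i=1: ✓ (rhs at j=2; lhs holds on [1,1])
  i=2: ✗ (no rhs in [3,4])
  i=3: ✗ (no rhs in [4,5])
  i=4: ✗ (no rhs in [5,6])
  i=5: ✗ (no rhs in [6,7])
Positions where it holds: {0, 1} → 2.

2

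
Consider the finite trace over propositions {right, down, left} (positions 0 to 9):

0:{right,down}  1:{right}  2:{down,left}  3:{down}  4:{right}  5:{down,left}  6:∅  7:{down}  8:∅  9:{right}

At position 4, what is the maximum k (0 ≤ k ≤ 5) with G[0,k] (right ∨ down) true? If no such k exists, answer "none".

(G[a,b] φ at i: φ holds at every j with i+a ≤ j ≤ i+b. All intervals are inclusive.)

(right ∨ down) must hold from j=4 onward; find where it first fails.
  j=4: holds
  j=5: holds
  j=6: fails
Holds on [4,5], so largest k = 1.

1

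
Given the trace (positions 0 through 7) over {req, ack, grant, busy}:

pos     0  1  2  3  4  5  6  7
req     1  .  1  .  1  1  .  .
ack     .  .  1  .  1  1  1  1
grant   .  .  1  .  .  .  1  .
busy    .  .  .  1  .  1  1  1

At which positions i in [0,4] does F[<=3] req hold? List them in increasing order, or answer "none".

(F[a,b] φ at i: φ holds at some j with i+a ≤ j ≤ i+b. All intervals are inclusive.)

0, 1, 2, 3, 4

Evaluate at each i in [0,4]:
  i=0: ✓ (witness j=0)
  i=1: ✓ (witness j=2)
  i=2: ✓ (witness j=2)
  i=3: ✓ (witness j=4)
  i=4: ✓ (witness j=4)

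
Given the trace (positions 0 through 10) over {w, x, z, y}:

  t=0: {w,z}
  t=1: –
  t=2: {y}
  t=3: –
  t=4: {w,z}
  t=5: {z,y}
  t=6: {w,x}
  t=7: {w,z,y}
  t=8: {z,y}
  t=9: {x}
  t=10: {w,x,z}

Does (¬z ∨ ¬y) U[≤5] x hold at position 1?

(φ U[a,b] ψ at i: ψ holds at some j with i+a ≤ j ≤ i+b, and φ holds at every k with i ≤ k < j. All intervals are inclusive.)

False

Need some j in [1,6] with x, and (¬z ∨ ¬y) at every k in [1,j-1].
  j=1: x false.
  j=2: x false.
  j=3: x false.
  j=4: x false.
  j=5: x false.
  j=6: x holds, but (¬z ∨ ¬y) fails at k=5 → not this j.
No j in the window works → until fails.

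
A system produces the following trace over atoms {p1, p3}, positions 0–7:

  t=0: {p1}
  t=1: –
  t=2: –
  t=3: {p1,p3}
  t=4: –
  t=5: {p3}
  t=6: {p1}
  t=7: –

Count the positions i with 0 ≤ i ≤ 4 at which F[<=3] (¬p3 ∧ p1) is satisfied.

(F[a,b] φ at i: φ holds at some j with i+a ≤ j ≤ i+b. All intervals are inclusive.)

Evaluate at each i in [0,4]:
  i=0: ✓ (witness j=0)
  i=1: ✗ (none in [1,4])
  i=2: ✗ (none in [2,5])
  i=3: ✓ (witness j=6)
  i=4: ✓ (witness j=6)
Positions where it holds: {0, 3, 4} → 3.

3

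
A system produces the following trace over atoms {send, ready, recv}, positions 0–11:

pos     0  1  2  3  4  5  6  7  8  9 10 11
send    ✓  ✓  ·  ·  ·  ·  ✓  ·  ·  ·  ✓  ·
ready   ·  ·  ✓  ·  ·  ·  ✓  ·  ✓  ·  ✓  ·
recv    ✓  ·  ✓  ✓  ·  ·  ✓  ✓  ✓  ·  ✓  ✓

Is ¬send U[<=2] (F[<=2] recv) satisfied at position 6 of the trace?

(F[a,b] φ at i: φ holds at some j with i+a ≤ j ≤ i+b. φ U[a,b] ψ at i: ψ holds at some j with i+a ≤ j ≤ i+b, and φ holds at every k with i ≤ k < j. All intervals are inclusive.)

Need some j in [6,8] with F[<=2] recv, and ¬send at every k in [6,j-1].
  j=6: F[<=2] recv holds; no prefix to check → satisfied.

Yes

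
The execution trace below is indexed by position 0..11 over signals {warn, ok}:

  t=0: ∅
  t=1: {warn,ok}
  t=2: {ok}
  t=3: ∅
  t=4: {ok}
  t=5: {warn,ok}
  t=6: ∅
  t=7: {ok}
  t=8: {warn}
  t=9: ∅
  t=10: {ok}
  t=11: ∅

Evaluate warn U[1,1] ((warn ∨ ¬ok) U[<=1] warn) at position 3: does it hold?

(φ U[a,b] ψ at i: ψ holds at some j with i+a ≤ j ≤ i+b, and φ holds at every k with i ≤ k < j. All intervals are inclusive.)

Need some j in [4,4] with ((warn ∨ ¬ok) U[<=1] warn), and warn at every k in [3,j-1].
  j=4: ((warn ∨ ¬ok) U[<=1] warn) — fails.
No j in the window works → until fails.

Does not hold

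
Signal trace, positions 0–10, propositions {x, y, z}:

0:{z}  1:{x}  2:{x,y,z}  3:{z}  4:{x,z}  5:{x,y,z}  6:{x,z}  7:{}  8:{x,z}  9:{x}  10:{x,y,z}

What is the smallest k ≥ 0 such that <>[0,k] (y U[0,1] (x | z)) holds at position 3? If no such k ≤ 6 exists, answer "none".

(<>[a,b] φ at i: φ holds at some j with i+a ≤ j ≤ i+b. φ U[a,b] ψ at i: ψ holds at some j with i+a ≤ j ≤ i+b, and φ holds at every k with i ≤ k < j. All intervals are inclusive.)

0

Scan j = 3,4,… for (y U[0,1] (x | z)):
  j=3: holds
First hit at j=3, so smallest k = 3-3 = 0.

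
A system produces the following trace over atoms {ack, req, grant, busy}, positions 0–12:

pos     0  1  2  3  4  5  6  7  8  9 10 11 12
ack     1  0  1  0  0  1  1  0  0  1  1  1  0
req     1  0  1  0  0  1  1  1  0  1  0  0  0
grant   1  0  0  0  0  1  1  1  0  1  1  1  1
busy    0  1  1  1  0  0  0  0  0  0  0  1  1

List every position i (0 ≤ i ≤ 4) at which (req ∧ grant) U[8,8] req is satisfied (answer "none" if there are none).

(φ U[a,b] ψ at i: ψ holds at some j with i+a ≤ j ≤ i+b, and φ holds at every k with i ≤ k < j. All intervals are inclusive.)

Evaluate at each i in [0,4]:
  i=0: ✗ (no rhs in [8,8])
  i=1: ✗ (lhs fails at k=1 before rhs at j=9)
  i=2: ✗ (no rhs in [10,10])
  i=3: ✗ (no rhs in [11,11])
  i=4: ✗ (no rhs in [12,12])

none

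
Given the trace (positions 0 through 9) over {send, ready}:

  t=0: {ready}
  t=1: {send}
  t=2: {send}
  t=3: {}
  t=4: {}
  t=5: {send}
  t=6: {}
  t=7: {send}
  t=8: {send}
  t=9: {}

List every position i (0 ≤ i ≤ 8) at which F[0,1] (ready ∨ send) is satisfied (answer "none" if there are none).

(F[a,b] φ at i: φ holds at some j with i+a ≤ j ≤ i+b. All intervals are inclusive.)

Evaluate at each i in [0,8]:
  i=0: ✓ (witness j=0)
  i=1: ✓ (witness j=1)
  i=2: ✓ (witness j=2)
  i=3: ✗ (none in [3,4])
  i=4: ✓ (witness j=5)
  i=5: ✓ (witness j=5)
  i=6: ✓ (witness j=7)
  i=7: ✓ (witness j=7)
  i=8: ✓ (witness j=8)

0, 1, 2, 4, 5, 6, 7, 8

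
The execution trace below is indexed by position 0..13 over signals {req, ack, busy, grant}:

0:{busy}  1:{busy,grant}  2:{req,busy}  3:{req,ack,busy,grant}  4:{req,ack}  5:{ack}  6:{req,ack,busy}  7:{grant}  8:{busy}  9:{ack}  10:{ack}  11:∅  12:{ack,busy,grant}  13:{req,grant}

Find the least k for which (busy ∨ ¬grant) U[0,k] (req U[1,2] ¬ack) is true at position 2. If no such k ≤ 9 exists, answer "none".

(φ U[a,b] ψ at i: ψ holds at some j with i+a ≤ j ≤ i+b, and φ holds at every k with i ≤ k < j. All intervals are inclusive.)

4

Need earliest j ≥ 2 with (req U[1,2] ¬ack), and (busy ∨ ¬grant) at every k in [2,j-1].
  j=2: rhs fails.
  j=3: rhs fails.
  j=4: rhs fails.
  j=5: rhs fails.
  j=6: rhs holds; lhs holds on [2,5]. k = 4.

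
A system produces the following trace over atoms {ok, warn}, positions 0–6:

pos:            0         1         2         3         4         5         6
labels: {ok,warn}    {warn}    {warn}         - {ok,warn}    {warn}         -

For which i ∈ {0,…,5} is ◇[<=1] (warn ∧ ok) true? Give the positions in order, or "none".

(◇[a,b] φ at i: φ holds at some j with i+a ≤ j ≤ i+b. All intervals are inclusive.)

Evaluate at each i in [0,5]:
  i=0: ✓ (witness j=0)
  i=1: ✗ (none in [1,2])
  i=2: ✗ (none in [2,3])
  i=3: ✓ (witness j=4)
  i=4: ✓ (witness j=4)
  i=5: ✗ (none in [5,6])

0, 3, 4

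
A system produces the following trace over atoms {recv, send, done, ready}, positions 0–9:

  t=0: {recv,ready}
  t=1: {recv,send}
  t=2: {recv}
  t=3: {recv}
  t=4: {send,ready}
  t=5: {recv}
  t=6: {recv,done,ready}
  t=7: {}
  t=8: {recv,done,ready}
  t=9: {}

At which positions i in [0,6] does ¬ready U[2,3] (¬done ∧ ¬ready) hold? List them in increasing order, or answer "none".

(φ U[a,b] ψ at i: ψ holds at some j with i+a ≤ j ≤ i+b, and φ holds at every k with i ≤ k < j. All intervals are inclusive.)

1

Evaluate at each i in [0,6]:
  i=0: ✗ (lhs fails at k=0 before rhs at j=2)
  i=1: ✓ (rhs at j=3; lhs holds on [1,2])
  i=2: ✗ (lhs fails at k=4 before rhs at j=5)
  i=3: ✗ (lhs fails at k=4 before rhs at j=5)
  i=4: ✗ (lhs fails at k=4 before rhs at j=7)
  i=5: ✗ (lhs fails at k=6 before rhs at j=7)
  i=6: ✗ (lhs fails at k=6 before rhs at j=9)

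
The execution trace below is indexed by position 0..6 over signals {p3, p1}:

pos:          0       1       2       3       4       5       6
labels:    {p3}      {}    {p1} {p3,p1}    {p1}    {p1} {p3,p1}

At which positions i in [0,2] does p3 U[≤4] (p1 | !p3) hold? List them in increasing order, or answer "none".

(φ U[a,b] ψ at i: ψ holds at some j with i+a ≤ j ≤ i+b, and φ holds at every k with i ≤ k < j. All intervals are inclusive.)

Evaluate at each i in [0,2]:
  i=0: ✓ (rhs at j=1; lhs holds on [0,0])
  i=1: ✓ (rhs at j=1)
  i=2: ✓ (rhs at j=2)

0, 1, 2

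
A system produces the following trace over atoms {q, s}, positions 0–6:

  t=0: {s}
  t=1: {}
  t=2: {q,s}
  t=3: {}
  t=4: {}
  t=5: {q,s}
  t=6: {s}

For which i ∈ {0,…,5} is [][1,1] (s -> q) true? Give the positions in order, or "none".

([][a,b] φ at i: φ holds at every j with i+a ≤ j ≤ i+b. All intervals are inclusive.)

0, 1, 2, 3, 4

Evaluate at each i in [0,5]:
  i=0: ✓ (all of [1,1])
  i=1: ✓ (all of [2,2])
  i=2: ✓ (all of [3,3])
  i=3: ✓ (all of [4,4])
  i=4: ✓ (all of [5,5])
  i=5: ✗ (fails at j=6)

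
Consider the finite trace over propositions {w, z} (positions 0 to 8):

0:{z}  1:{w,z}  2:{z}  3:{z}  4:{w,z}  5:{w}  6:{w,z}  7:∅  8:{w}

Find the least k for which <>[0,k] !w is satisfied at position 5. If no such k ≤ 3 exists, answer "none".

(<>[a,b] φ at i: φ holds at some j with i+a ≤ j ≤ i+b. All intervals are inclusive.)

Scan j = 5,6,… for !w:
  j=5: fails
  j=6: fails
  j=7: holds
First hit at j=7, so smallest k = 7-5 = 2.

2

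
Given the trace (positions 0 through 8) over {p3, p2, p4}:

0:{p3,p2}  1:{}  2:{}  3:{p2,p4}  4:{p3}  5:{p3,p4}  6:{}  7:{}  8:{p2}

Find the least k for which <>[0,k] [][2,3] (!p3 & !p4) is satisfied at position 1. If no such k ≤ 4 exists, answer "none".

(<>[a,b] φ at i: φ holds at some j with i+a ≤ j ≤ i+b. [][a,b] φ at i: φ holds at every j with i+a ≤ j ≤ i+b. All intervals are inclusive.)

Scan j = 1,2,… for [][2,3] (!p3 & !p4):
  j=1: fails
  j=2: fails
  j=3: fails
  j=4: holds
First hit at j=4, so smallest k = 4-1 = 3.

3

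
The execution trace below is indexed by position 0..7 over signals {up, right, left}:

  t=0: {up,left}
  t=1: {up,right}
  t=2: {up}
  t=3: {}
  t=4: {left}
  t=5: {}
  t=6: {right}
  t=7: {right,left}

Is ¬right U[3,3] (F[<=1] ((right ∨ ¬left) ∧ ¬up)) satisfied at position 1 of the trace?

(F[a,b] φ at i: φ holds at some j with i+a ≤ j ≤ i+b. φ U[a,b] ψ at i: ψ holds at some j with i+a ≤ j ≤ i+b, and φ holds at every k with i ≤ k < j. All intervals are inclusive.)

No

Need some j in [4,4] with F[<=1] ((right ∨ ¬left) ∧ ¬up), and ¬right at every k in [1,j-1].
  j=4: F[<=1] ((right ∨ ¬left) ∧ ¬up) holds, but ¬right fails at k=1 → not this j.
No j in the window works → until fails.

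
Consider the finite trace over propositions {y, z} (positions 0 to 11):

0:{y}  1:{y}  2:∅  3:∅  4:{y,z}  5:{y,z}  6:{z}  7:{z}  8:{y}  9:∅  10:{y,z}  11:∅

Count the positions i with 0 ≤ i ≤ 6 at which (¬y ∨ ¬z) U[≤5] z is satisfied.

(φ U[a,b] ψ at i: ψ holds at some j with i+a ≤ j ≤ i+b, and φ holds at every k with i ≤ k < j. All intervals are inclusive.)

Evaluate at each i in [0,6]:
  i=0: ✓ (rhs at j=4; lhs holds on [0,3])
  i=1: ✓ (rhs at j=4; lhs holds on [1,3])
  i=2: ✓ (rhs at j=4; lhs holds on [2,3])
  i=3: ✓ (rhs at j=4; lhs holds on [3,3])
  i=4: ✓ (rhs at j=4)
  i=5: ✓ (rhs at j=5)
  i=6: ✓ (rhs at j=6)
Positions where it holds: {0, 1, 2, 3, 4, 5, 6} → 7.

7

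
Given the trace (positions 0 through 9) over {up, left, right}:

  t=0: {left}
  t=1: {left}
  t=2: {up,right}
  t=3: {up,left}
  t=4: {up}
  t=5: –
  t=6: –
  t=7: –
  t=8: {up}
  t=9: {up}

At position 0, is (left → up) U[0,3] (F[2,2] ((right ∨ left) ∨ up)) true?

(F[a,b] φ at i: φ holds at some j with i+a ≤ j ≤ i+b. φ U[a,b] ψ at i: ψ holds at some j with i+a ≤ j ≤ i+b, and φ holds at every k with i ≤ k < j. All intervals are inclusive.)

Holds

Need some j in [0,3] with F[2,2] ((right ∨ left) ∨ up), and (left → up) at every k in [0,j-1].
  j=0: F[2,2] ((right ∨ left) ∨ up) holds; no prefix to check → satisfied.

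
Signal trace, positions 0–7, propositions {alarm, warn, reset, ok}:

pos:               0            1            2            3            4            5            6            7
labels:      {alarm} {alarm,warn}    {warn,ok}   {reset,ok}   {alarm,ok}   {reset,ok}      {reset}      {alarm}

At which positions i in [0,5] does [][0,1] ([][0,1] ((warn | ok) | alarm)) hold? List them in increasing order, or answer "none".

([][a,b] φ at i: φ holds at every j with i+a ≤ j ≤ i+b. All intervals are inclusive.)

Evaluate at each i in [0,5]:
  i=0: ✓ (all of [0,1])
  i=1: ✓ (all of [1,2])
  i=2: ✓ (all of [2,3])
  i=3: ✓ (all of [3,4])
  i=4: ✗ (fails at j=5)
  i=5: ✗ (fails at j=5)

0, 1, 2, 3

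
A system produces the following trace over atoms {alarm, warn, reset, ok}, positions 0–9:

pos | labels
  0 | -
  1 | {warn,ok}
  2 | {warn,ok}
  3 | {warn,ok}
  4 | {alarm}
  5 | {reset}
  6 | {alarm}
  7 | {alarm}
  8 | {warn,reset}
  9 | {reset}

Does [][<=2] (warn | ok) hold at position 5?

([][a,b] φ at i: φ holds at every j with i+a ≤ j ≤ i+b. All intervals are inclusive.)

Check (warn | ok) at every j in [5,7]:
  j=5: false
  j=6: false
  j=7: false
Fails at j=5 → formula fails.

Does not hold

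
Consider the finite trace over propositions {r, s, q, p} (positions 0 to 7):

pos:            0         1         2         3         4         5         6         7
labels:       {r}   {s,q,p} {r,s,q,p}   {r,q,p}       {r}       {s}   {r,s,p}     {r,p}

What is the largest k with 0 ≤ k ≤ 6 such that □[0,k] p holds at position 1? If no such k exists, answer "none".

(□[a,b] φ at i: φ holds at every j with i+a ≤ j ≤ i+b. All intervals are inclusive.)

p must hold from j=1 onward; find where it first fails.
  j=1: holds
  j=2: holds
  j=3: holds
  j=4: fails
Holds on [1,3], so largest k = 2.

2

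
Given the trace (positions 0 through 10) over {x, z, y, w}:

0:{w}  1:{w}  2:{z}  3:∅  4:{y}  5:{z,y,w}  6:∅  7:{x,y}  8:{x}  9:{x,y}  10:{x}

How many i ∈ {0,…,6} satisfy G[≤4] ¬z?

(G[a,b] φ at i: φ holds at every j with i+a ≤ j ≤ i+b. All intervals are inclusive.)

1

Evaluate at each i in [0,6]:
  i=0: ✗ (fails at j=2)
  i=1: ✗ (fails at j=2)
  i=2: ✗ (fails at j=2)
  i=3: ✗ (fails at j=5)
  i=4: ✗ (fails at j=5)
  i=5: ✗ (fails at j=5)
  i=6: ✓ (all of [6,10])
Positions where it holds: {6} → 1.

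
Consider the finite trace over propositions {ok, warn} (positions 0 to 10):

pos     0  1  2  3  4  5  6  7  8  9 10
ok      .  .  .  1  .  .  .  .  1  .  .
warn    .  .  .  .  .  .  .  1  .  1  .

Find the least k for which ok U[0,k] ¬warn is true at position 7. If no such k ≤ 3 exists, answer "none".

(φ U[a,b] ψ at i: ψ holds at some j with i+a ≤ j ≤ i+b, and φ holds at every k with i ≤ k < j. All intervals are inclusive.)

none

Need earliest j ≥ 7 with ¬warn, and ok at every k in [7,j-1].
  j=7: rhs fails.
  j=8: rhs holds but lhs fails at k=7.
  j=9: rhs fails.
  j=10: rhs holds but lhs fails at k=7.
No witness within the range → none.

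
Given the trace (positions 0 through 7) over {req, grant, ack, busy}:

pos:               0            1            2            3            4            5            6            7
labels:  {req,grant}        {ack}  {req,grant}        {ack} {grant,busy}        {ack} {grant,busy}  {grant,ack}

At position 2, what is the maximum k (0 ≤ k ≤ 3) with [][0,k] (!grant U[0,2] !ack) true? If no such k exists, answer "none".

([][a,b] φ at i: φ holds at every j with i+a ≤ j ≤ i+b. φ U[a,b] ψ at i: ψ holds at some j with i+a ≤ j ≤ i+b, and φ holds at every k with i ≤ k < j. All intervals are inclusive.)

(!grant U[0,2] !ack) must hold from j=2 onward; find where it first fails.
  j=2: holds
  j=3: holds
  j=4: holds
  j=5: holds
Holds through j=5; largest k = 3.

3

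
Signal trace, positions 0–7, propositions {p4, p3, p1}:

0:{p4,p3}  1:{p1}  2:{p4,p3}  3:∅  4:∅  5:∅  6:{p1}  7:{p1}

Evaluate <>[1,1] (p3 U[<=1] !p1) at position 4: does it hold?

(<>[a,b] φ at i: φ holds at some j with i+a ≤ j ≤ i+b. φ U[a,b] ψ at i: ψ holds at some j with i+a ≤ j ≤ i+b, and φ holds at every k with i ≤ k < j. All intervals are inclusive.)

Check (p3 U[<=1] !p1) at each j in [5,5]:
  j=5: holds
Found at j=5 → formula holds.

Holds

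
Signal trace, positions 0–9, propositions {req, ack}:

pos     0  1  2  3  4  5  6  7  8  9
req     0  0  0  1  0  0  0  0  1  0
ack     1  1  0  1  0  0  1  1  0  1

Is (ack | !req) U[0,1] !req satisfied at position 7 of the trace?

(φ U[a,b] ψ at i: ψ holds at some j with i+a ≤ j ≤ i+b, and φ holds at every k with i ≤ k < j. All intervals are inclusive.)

Holds

Need some j in [7,8] with !req, and (ack | !req) at every k in [7,j-1].
  j=7: !req holds; no prefix to check → satisfied.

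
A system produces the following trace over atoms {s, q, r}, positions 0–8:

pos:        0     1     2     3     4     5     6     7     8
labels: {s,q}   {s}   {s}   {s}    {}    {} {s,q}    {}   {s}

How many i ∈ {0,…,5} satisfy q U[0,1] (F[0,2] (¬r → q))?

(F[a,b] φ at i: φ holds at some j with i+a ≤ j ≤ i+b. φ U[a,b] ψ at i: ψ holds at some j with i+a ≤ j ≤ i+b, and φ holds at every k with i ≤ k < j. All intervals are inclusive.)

Evaluate at each i in [0,5]:
  i=0: ✓ (rhs at j=0)
  i=1: ✗ (no rhs in [1,2])
  i=2: ✗ (no rhs in [2,3])
  i=3: ✗ (lhs fails at k=3 before rhs at j=4)
  i=4: ✓ (rhs at j=4)
  i=5: ✓ (rhs at j=5)
Positions where it holds: {0, 4, 5} → 3.

3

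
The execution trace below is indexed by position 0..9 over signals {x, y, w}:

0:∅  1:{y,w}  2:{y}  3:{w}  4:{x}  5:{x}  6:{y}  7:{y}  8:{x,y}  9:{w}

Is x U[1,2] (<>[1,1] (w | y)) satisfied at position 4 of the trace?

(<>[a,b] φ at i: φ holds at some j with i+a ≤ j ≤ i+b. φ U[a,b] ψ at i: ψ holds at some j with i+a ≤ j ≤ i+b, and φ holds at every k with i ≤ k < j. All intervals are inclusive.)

True

Need some j in [5,6] with <>[1,1] (w | y), and x at every k in [4,j-1].
  j=5: <>[1,1] (w | y) holds; x holds at every k in [4,4] → satisfied.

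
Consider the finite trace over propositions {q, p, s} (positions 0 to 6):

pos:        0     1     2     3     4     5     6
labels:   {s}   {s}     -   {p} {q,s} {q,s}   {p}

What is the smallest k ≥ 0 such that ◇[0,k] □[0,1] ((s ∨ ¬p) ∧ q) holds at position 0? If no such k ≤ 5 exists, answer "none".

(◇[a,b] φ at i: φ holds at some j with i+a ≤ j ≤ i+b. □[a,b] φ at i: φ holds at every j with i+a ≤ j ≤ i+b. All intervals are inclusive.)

Scan j = 0,1,… for □[0,1] ((s ∨ ¬p) ∧ q):
  j=0: fails
  j=1: fails
  j=2: fails
  j=3: fails
  j=4: holds
First hit at j=4, so smallest k = 4-0 = 4.

4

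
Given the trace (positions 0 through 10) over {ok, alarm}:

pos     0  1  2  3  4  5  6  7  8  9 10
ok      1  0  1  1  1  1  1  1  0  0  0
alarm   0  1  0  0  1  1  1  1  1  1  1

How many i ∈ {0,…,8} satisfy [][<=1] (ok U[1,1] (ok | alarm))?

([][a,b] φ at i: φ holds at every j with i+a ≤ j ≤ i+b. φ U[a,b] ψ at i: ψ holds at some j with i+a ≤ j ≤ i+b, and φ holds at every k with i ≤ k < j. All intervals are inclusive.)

5

Evaluate at each i in [0,8]:
  i=0: ✗ (fails at j=1)
  i=1: ✗ (fails at j=1)
  i=2: ✓ (all of [2,3])
  i=3: ✓ (all of [3,4])
  i=4: ✓ (all of [4,5])
  i=5: ✓ (all of [5,6])
  i=6: ✓ (all of [6,7])
  i=7: ✗ (fails at j=8)
  i=8: ✗ (fails at j=8)
Positions where it holds: {2, 3, 4, 5, 6} → 5.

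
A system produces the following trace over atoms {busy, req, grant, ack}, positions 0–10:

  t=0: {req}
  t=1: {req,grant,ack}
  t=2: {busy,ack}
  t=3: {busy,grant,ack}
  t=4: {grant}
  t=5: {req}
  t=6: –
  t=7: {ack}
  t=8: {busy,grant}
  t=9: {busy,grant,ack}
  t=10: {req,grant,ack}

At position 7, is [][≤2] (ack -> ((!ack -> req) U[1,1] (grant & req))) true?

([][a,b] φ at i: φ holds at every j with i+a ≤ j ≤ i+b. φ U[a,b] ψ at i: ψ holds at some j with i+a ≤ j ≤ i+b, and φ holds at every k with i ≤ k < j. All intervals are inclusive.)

No

Check (ack -> ((!ack -> req) U[1,1] (grant & req))) at every j in [7,9]:
  j=7: antecedent true; consequent fails → ✗
  j=8: antecedent false → ✓
  j=9: antecedent true; consequent holds → ✓
Fails at j=7 → formula fails.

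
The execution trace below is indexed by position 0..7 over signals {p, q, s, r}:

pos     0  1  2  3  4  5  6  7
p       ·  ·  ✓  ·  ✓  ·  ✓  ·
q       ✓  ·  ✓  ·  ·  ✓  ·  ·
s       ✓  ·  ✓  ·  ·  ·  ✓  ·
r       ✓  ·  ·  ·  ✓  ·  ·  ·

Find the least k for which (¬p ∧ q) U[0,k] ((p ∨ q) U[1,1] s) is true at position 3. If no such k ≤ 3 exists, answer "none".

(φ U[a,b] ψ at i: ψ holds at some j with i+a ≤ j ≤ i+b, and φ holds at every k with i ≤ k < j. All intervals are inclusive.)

Need earliest j ≥ 3 with ((p ∨ q) U[1,1] s), and (¬p ∧ q) at every k in [3,j-1].
  j=3: rhs fails.
  j=4: rhs fails.
  j=5: rhs holds but lhs fails at k=3.
  j=6: rhs fails.
No witness within the range → none.

none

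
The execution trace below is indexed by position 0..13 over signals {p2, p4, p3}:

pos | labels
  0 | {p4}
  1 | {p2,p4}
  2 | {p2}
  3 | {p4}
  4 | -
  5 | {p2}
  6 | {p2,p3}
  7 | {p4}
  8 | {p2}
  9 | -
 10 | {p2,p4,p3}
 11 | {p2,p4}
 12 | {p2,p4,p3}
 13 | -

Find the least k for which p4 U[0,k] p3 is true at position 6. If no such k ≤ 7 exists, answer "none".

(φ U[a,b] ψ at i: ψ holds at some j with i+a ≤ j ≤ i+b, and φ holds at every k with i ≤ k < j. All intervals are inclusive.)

0

Need earliest j ≥ 6 with p3, and p4 at every k in [6,j-1].
  j=6: rhs holds (empty prefix). k = 0.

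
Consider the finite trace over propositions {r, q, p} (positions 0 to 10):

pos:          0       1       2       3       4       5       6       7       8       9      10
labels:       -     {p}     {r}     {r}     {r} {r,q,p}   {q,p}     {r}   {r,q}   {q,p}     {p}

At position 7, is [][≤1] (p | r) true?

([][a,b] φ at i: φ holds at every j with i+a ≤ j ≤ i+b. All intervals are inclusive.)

Check (p | r) at every j in [7,8]:
  j=7: true
  j=8: true
All positions satisfy it → formula holds.

Yes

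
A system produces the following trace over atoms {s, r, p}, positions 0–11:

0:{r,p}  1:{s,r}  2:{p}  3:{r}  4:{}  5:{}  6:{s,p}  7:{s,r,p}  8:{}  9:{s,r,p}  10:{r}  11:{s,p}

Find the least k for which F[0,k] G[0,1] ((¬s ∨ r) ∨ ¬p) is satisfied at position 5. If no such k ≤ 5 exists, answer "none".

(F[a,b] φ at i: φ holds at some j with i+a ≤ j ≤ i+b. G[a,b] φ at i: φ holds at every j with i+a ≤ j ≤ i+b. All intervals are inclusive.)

Scan j = 5,6,… for G[0,1] ((¬s ∨ r) ∨ ¬p):
  j=5: fails
  j=6: fails
  j=7: holds
First hit at j=7, so smallest k = 7-5 = 2.

2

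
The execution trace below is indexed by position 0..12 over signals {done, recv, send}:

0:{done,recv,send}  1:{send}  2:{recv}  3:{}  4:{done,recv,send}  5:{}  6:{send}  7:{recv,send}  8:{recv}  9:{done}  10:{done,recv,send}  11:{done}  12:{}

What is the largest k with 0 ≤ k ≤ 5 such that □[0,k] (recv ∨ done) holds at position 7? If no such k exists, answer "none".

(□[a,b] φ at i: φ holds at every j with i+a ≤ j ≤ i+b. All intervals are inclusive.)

4

(recv ∨ done) must hold from j=7 onward; find where it first fails.
  j=7: holds
  j=8: holds
  j=9: holds
  j=10: holds
  j=11: holds
  j=12: fails
Holds on [7,11], so largest k = 4.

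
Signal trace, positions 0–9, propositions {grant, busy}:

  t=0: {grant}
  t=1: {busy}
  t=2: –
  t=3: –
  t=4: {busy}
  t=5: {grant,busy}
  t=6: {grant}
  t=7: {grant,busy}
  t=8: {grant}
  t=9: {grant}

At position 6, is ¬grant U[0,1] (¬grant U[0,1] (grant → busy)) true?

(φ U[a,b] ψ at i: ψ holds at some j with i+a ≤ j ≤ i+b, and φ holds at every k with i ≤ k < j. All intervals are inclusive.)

No

Need some j in [6,7] with (¬grant U[0,1] (grant → busy)), and ¬grant at every k in [6,j-1].
  j=6: (¬grant U[0,1] (grant → busy)) — fails.
  j=7: (¬grant U[0,1] (grant → busy)) holds, but ¬grant fails at k=6 → not this j.
No j in the window works → until fails.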